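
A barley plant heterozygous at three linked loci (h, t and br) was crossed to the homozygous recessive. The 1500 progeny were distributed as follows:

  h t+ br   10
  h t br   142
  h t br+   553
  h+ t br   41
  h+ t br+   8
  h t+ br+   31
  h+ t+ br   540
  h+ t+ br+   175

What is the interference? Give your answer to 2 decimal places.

0.10

The two most frequent reciprocal classes, h+ t+ br and h t br+, are the parental types, so the F1 was h+ t+ br / h t br+.
The two rarest classes, h t+ br and h+ t br+, are the double crossovers. Comparing them with the parentals, only the h allele has switched, so h is the middle locus and the order is br – h – t.
br–h: (317 + 18)/1500 = 0.2233; h–t: (72 + 18)/1500 = 0.0600.
Expected DCO frequency = 0.2233 × 0.0600 ≈ 0.01340; observed = 18/1500 ≈ 0.01200.
Coefficient of coincidence = 0.01200/0.01340 ≈ 0.90; interference = 1 − 0.90 = 0.10.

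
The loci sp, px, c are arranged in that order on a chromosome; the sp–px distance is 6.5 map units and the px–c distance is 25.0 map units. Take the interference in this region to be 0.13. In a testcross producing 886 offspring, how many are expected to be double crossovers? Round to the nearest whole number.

13

Map distances give recombination frequencies of 0.065 and 0.250 for the two intervals.
With interference 0.13 (so coincidence = 0.87), expected double-crossover frequency = 0.065 × 0.250 × 0.87 = 0.01414.
Expected number = 0.01414 × 886 = 12.53 ≈ 13.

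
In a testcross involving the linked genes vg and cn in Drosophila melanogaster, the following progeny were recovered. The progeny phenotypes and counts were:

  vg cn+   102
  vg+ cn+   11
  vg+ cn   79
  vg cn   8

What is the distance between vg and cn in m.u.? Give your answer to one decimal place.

9.5 m.u.

The two most frequent classes, vg+ cn (79) and vg cn+ (102), are the parental types, so the F1 was vg+ cn / vg cn+.
The recombinant classes are vg+ cn+ and vg cn: 11 + 8 = 19.
Recombination frequency = 19/200 = 0.0950 ≈ 9.5%, i.e. 9.5 m.u.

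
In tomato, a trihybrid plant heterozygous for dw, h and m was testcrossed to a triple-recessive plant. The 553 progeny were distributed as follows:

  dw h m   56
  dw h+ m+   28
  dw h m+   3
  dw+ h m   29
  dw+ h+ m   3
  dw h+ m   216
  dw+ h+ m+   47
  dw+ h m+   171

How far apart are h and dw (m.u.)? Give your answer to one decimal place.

The two most frequent reciprocal classes, dw h+ m and dw+ h m+, are the parental types, so the F1 was dw h+ m / dw+ h m+.
The two rarest classes, dw+ h+ m and dw h m+, are the double crossovers. Comparing them with the parentals, only the dw allele has switched, so dw is the middle locus and the order is m – dw – h.
Crossovers in the dw–h interval produce the single-crossover classes dw h m and dw+ h+ m+ (56 + 47 = 103) plus the double crossovers (6).
RF(dw–h) = (103 + 6) / 553 = 109/553 = 0.1971 → 19.7 m.u.

19.7 m.u.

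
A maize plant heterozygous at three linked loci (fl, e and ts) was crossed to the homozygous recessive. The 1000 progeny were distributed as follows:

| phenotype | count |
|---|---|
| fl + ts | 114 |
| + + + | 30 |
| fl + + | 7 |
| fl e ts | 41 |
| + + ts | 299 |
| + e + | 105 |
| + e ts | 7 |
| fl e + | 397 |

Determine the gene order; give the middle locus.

e

The two most frequent reciprocal classes, + + ts and fl e +, are the parental types, so the F1 was + + ts / fl e +.
The two rarest classes, + e ts and fl + +, are the double crossovers. Comparing them with the parentals, only the e allele has switched, so e is the middle locus and the order is fl – e – ts.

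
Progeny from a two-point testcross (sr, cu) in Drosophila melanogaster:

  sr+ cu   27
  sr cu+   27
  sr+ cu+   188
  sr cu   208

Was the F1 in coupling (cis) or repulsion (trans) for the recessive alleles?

The two most frequent classes are sr+ cu+ (188) and sr cu (208); these are the parental (non-recombinant) types.
So the F1 carried sr+ cu+ on one chromosome and sr cu on the other — the recessive alleles are on the same chromosome (cis / coupling).

cis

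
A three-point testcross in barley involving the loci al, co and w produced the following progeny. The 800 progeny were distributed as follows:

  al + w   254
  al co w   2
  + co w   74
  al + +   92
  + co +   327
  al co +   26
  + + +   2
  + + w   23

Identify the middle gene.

The two most frequent reciprocal classes, + co + and al + w, are the parental types, so the F1 was + co + / al + w.
The two rarest classes, + + + and al co w, are the double crossovers. Comparing them with the parentals, only the co allele has switched, so co is the middle locus and the order is w – co – al.

co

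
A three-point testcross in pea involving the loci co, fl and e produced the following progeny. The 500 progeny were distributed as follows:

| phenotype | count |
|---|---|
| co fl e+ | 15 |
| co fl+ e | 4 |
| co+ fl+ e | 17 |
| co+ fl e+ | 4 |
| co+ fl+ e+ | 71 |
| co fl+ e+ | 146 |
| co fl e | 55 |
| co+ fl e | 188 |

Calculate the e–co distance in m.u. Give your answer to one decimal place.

The two most frequent reciprocal classes, co+ fl e and co fl+ e+, are the parental types, so the F1 was co+ fl e / co fl+ e+.
The two rarest classes, co+ fl e+ and co fl+ e, are the double crossovers. Comparing them with the parentals, only the e allele has switched, so e is the middle locus and the order is fl – e – co.
Crossovers in the e–co interval produce the single-crossover classes co fl e and co+ fl+ e+ (55 + 71 = 126) plus the double crossovers (8).
RF(e–co) = (126 + 8) / 500 = 134/500 = 0.2680 → 26.8 m.u.

26.8 m.u.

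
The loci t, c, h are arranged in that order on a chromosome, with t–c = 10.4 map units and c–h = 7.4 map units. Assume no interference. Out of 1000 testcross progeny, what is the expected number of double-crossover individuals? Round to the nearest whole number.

8

Map distances give recombination frequencies of 0.104 and 0.074 for the two intervals.
With no interference, expected double-crossover frequency = 0.104 × 0.074 = 0.00770.
Expected number = 0.00770 × 1000 = 7.70 ≈ 8.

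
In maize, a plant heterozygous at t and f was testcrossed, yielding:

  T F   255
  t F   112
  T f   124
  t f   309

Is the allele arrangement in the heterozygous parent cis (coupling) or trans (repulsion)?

cis

The two most frequent classes are T F (255) and t f (309); these are the parental (non-recombinant) types.
So the F1 carried T F on one chromosome and t f on the other — the recessive alleles are on the same chromosome (cis / coupling).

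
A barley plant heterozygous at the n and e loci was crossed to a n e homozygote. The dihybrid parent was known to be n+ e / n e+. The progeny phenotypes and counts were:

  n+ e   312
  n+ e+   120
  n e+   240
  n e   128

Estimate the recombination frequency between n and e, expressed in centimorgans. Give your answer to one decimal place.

31.0 centimorgans

The recombinant classes are n+ e+ and n e: 120 + 128 = 248.
Recombination frequency = 248/800 = 0.3100 ≈ 31.0%, i.e. 31.0 centimorgans.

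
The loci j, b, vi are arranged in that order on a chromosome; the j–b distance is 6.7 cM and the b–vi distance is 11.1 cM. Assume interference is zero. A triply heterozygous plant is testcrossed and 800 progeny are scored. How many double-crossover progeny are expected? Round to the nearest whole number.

Map distances give recombination frequencies of 0.067 and 0.111 for the two intervals.
With no interference, expected double-crossover frequency = 0.067 × 0.111 = 0.00744.
Expected number = 0.00744 × 800 = 5.95 ≈ 6.

6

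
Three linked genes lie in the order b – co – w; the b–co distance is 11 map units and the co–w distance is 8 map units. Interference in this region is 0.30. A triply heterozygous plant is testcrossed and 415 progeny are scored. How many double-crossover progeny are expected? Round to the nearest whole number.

Map distances give recombination frequencies of 0.110 and 0.080 for the two intervals.
With interference 0.30 (so coincidence = 0.70), expected double-crossover frequency = 0.110 × 0.080 × 0.70 = 0.00616.
Expected number = 0.00616 × 415 = 2.56 ≈ 3.

3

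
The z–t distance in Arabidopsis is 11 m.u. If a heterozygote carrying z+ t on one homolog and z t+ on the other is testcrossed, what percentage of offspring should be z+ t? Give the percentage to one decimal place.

44.5%

A map distance of 11 m.u. corresponds to a recombination frequency of 0.110.
The F1 is z+ t / z t+, so z+ t is a parental gamete class with expected frequency (1 − r)/2 = 0.890/2 = 0.4450.
That is 0.4450 = 44.5% of the progeny.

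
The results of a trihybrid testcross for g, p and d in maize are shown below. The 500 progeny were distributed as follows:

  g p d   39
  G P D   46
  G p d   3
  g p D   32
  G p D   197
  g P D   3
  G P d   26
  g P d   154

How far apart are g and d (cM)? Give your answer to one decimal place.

The two most frequent reciprocal classes, g P d and G p D, are the parental types, so the F1 was g P d / G p D.
The two rarest classes, g P D and G p d, are the double crossovers. Comparing them with the parentals, only the d allele has switched, so d is the middle locus and the order is g – d – p.
Crossovers in the g–d interval produce the single-crossover classes G P d and g p D (26 + 32 = 58) plus the double crossovers (6).
RF(g–d) = (58 + 6) / 500 = 64/500 = 0.1280 → 12.8 cM.

12.8 cM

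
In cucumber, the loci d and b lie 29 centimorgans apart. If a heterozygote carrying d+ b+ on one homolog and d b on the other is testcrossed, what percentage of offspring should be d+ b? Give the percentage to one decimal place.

14.5%

A map distance of 29 centimorgans corresponds to a recombination frequency of 0.290.
The F1 is d+ b+ / d b, so d+ b is a recombinant gamete class with expected frequency r/2 = 0.290/2 = 0.1450.
That is 0.1450 = 14.5% of the progeny.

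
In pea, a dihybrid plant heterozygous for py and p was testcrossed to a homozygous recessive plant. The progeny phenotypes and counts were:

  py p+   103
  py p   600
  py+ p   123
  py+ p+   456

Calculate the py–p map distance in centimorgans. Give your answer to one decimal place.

17.6 centimorgans

The two most frequent classes, py+ p+ (456) and py p (600), are the parental types, so the F1 was py+ p+ / py p.
The recombinant classes are py+ p and py p+: 123 + 103 = 226.
Recombination frequency = 226/1282 = 0.1763 ≈ 17.6%, i.e. 17.6 centimorgans.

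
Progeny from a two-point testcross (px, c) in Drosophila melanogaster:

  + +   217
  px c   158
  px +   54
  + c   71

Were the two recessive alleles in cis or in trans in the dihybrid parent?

cis

The two most frequent classes are + + (217) and px c (158); these are the parental (non-recombinant) types.
So the F1 carried + + on one chromosome and px c on the other — the recessive alleles are on the same chromosome (cis / coupling).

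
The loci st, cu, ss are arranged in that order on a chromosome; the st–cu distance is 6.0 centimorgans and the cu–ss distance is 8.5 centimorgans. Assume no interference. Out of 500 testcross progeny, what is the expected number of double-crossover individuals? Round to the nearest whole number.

3

Map distances give recombination frequencies of 0.060 and 0.085 for the two intervals.
With no interference, expected double-crossover frequency = 0.060 × 0.085 = 0.00510.
Expected number = 0.00510 × 500 = 2.55 ≈ 3.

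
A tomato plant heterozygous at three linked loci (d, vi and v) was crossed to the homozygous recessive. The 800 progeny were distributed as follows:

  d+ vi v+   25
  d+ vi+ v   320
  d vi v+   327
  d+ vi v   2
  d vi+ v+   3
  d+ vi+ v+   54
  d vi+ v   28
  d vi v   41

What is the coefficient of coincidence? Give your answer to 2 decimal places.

The two most frequent reciprocal classes, d+ vi+ v and d vi v+, are the parental types, so the F1 was d+ vi+ v / d vi v+.
The two rarest classes, d+ vi v and d vi+ v+, are the double crossovers. Comparing them with the parentals, only the vi allele has switched, so vi is the middle locus and the order is v – vi – d.
v–vi: (95 + 5)/800 = 0.1250; vi–d: (53 + 5)/800 = 0.0725.
Expected DCO frequency = 0.1250 × 0.0725 ≈ 0.00906; observed = 5/800 ≈ 0.00625.
Coefficient of coincidence = 0.00625/0.00906 ≈ 0.69.

0.69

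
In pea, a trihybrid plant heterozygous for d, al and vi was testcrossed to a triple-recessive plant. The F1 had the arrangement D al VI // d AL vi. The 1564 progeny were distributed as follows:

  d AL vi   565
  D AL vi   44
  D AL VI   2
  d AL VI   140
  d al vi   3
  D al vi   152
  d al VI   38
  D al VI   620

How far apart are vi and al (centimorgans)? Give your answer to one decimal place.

19.0 centimorgans

The two rarest classes, D AL VI and d al vi, are the double crossovers. Comparing them with the parentals, only the al allele has switched, so al is the middle locus and the order is vi – al – d.
Crossovers in the vi–al interval produce the single-crossover classes D al vi and d AL VI (152 + 140 = 292) plus the double crossovers (5).
RF(vi–al) = (292 + 5) / 1564 = 297/1564 = 0.1899 → 19.0 centimorgans.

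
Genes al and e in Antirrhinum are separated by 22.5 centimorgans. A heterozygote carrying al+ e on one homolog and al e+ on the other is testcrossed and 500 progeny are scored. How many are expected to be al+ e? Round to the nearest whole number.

A map distance of 22.5 centimorgans corresponds to a recombination frequency of 0.225.
The F1 is al+ e / al e+, so al+ e is a parental gamete class with expected frequency (1 − r)/2 = 0.775/2 = 0.3875.
Expected number = 0.3875 × 500 = 193.75 ≈ 194.

194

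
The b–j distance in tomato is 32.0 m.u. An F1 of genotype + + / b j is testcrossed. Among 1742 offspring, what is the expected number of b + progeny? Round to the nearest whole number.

279

A map distance of 32.0 m.u. corresponds to a recombination frequency of 0.320.
The F1 is + + / b j, so b + is a recombinant gamete class with expected frequency r/2 = 0.320/2 = 0.1600.
Expected number = 0.1600 × 1742 = 278.72 ≈ 279.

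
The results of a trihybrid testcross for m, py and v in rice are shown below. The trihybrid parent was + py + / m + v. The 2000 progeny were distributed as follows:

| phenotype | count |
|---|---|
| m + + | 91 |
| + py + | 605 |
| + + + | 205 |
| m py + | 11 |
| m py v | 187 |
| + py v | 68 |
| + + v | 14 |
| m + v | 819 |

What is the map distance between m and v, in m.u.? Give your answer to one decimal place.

9.2 m.u.

The two rarest classes, m py + and + + v, are the double crossovers. Comparing them with the parentals, only the m allele has switched, so m is the middle locus and the order is py – m – v.
Crossovers in the m–v interval produce the single-crossover classes + py v and m + + (68 + 91 = 159) plus the double crossovers (25).
RF(m–v) = (159 + 25) / 2000 = 184/2000 = 0.0920 → 9.2 m.u.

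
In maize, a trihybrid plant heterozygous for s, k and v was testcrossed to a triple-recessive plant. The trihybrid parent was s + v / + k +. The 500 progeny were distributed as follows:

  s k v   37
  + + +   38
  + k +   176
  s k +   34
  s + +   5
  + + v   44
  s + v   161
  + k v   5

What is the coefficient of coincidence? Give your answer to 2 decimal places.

The two rarest classes, s + + and + k v, are the double crossovers. Comparing them with the parentals, only the v allele has switched, so v is the middle locus and the order is k – v – s.
k–v: (75 + 10)/500 = 0.1700; v–s: (78 + 10)/500 = 0.1760.
Expected DCO frequency = 0.1700 × 0.1760 ≈ 0.02992; observed = 10/500 ≈ 0.02000.
Coefficient of coincidence = 0.02000/0.02992 ≈ 0.67.

0.67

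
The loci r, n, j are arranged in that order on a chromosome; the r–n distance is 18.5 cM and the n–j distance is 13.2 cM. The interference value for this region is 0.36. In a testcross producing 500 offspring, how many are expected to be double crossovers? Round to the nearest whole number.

8

Map distances give recombination frequencies of 0.185 and 0.132 for the two intervals.
With interference 0.36 (so coincidence = 0.64), expected double-crossover frequency = 0.185 × 0.132 × 0.64 = 0.01563.
Expected number = 0.01563 × 500 = 7.81 ≈ 8.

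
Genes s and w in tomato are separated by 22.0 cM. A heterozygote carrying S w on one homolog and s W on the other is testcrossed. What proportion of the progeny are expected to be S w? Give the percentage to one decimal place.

A map distance of 22.0 cM corresponds to a recombination frequency of 0.220.
The F1 is S w / s W, so S w is a parental gamete class with expected frequency (1 − r)/2 = 0.780/2 = 0.3900.
That is 0.3900 = 39.0% of the progeny.

39.0%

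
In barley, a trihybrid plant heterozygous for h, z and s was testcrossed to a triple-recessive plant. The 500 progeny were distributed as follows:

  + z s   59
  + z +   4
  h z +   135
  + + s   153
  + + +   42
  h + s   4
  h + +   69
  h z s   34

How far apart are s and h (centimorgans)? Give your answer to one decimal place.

The two most frequent reciprocal classes, + + s and h z +, are the parental types, so the F1 was + + s / h z +.
The two rarest classes, h + s and + z +, are the double crossovers. Comparing them with the parentals, only the h allele has switched, so h is the middle locus and the order is z – h – s.
Crossovers in the h–s interval produce the single-crossover classes + + + and h z s (42 + 34 = 76) plus the double crossovers (8).
RF(h–s) = (76 + 8) / 500 = 84/500 = 0.1680 → 16.8 centimorgans.

16.8 centimorgans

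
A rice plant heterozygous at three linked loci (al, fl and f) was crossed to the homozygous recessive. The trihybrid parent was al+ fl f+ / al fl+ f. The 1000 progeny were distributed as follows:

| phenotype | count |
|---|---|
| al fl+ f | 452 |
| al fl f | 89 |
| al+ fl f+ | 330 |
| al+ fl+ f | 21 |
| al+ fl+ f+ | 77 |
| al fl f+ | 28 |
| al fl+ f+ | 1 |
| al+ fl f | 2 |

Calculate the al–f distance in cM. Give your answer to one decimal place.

The two rarest classes, al+ fl f and al fl+ f+, are the double crossovers. Comparing them with the parentals, only the f allele has switched, so f is the middle locus and the order is fl – f – al.
Crossovers in the f–al interval produce the single-crossover classes al fl f+ and al+ fl+ f (28 + 21 = 49) plus the double crossovers (3).
RF(f–al) = (49 + 3) / 1000 = 52/1000 = 0.0520 → 5.2 cM.

5.2 cM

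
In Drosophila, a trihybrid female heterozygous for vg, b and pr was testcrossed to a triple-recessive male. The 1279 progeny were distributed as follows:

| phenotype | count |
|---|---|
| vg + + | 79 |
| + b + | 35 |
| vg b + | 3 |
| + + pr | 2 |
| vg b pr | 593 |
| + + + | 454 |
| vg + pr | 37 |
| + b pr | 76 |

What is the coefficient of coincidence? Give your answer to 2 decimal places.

0.52

The two most frequent reciprocal classes, vg b pr and + + +, are the parental types, so the F1 was vg b pr / + + +.
The two rarest classes, vg b + and + + pr, are the double crossovers. Comparing them with the parentals, only the pr allele has switched, so pr is the middle locus and the order is b – pr – vg.
b–pr: (72 + 5)/1279 = 0.0602; pr–vg: (155 + 5)/1279 = 0.1251.
Expected DCO frequency = 0.0602 × 0.1251 ≈ 0.00753; observed = 5/1279 ≈ 0.00391.
Coefficient of coincidence = 0.00391/0.00753 ≈ 0.52.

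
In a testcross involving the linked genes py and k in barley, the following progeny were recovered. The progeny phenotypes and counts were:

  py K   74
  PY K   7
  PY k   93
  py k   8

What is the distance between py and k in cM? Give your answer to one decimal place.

The two most frequent classes, PY k (93) and py K (74), are the parental types, so the F1 was PY k / py K.
The recombinant classes are PY K and py k: 7 + 8 = 15.
Recombination frequency = 15/182 = 0.0824 ≈ 8.2%, i.e. 8.2 cM.

8.2 cM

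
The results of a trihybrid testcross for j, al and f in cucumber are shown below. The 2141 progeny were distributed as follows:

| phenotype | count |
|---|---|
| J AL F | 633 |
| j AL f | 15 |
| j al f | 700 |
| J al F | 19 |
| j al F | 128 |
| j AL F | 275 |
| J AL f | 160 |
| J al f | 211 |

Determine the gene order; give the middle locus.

The two most frequent reciprocal classes, j al f and J AL F, are the parental types, so the F1 was j al f / J AL F.
The two rarest classes, j AL f and J al F, are the double crossovers. Comparing them with the parentals, only the al allele has switched, so al is the middle locus and the order is j – al – f.

al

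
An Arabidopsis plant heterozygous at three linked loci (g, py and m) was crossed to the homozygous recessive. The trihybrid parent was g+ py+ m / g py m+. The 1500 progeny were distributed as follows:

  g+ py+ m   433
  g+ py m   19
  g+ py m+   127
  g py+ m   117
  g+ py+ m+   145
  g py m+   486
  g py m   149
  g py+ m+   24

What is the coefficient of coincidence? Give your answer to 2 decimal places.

0.67

The two rarest classes, g+ py m and g py+ m+, are the double crossovers. Comparing them with the parentals, only the py allele has switched, so py is the middle locus and the order is g – py – m.
g–py: (244 + 43)/1500 = 0.1913; py–m: (294 + 43)/1500 = 0.2247.
Expected DCO frequency = 0.1913 × 0.2247 ≈ 0.04299; observed = 43/1500 ≈ 0.02867.
Coefficient of coincidence = 0.02867/0.04299 ≈ 0.67.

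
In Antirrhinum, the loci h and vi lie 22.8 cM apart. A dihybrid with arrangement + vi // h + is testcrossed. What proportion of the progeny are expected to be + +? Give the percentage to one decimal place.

11.4%

A map distance of 22.8 cM corresponds to a recombination frequency of 0.228.
The F1 is + vi / h +, so + + is a recombinant gamete class with expected frequency r/2 = 0.228/2 = 0.1140.
That is 0.1140 = 11.4% of the progeny.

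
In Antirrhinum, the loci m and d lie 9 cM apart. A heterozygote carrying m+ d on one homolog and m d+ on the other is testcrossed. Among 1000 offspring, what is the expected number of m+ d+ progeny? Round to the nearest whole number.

45

A map distance of 9 cM corresponds to a recombination frequency of 0.090.
The F1 is m+ d / m d+, so m+ d+ is a recombinant gamete class with expected frequency r/2 = 0.090/2 = 0.0450.
Expected number = 0.0450 × 1000 = 45.00 ≈ 45.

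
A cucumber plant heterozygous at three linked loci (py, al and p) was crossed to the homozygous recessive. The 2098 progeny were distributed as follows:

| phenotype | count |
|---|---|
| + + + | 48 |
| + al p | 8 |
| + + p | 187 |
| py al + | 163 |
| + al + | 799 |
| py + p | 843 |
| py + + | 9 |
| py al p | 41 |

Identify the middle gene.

p

The two most frequent reciprocal classes, py + p and + al +, are the parental types, so the F1 was py + p / + al +.
The two rarest classes, py + + and + al p, are the double crossovers. Comparing them with the parentals, only the p allele has switched, so p is the middle locus and the order is py – p – al.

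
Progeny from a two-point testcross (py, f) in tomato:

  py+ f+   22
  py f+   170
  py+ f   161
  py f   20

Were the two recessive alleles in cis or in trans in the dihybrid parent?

The two most frequent classes are py+ f (161) and py f+ (170); these are the parental (non-recombinant) types.
So the F1 carried py+ f on one chromosome and py f+ on the other — the recessive alleles are on opposite chromosomes (trans / repulsion).

trans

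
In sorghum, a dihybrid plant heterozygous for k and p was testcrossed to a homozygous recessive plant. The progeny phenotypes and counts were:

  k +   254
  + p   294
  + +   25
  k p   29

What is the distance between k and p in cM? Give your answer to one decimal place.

9.0 cM

The two most frequent classes, + p (294) and k + (254), are the parental types, so the F1 was + p / k +.
The recombinant classes are + + and k p: 25 + 29 = 54.
Recombination frequency = 54/602 = 0.0897 ≈ 9.0%, i.e. 9.0 cM.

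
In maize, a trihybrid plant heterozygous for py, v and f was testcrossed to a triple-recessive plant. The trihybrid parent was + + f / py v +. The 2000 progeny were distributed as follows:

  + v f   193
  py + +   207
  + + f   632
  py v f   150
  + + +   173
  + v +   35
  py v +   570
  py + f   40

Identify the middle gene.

py

The two rarest classes, py + f and + v +, are the double crossovers. Comparing them with the parentals, only the py allele has switched, so py is the middle locus and the order is f – py – v.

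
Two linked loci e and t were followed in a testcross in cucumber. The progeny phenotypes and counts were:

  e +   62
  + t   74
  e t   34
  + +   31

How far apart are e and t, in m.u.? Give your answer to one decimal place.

The two most frequent classes, + t (74) and e + (62), are the parental types, so the F1 was + t / e +.
The recombinant classes are + + and e t: 31 + 34 = 65.
Recombination frequency = 65/201 = 0.3234 ≈ 32.3%, i.e. 32.3 m.u.

32.3 m.u.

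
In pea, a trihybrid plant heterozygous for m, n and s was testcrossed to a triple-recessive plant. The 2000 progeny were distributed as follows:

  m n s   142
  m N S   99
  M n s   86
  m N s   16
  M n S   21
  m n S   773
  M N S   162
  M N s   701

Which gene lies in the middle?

m

The two most frequent reciprocal classes, M N s and m n S, are the parental types, so the F1 was M N s / m n S.
The two rarest classes, m N s and M n S, are the double crossovers. Comparing them with the parentals, only the m allele has switched, so m is the middle locus and the order is s – m – n.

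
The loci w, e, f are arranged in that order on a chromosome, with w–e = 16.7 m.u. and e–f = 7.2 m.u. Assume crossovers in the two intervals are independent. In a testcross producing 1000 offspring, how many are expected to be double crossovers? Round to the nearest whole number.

Map distances give recombination frequencies of 0.167 and 0.072 for the two intervals.
With no interference, expected double-crossover frequency = 0.167 × 0.072 = 0.01202.
Expected number = 0.01202 × 1000 = 12.02 ≈ 12.

12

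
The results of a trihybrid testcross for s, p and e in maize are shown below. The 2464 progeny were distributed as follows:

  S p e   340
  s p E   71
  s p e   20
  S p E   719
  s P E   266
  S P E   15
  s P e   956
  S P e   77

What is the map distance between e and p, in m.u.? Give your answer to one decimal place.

26.0 m.u.

The two most frequent reciprocal classes, S p E and s P e, are the parental types, so the F1 was S p E / s P e.
The two rarest classes, S P E and s p e, are the double crossovers. Comparing them with the parentals, only the p allele has switched, so p is the middle locus and the order is s – p – e.
Crossovers in the p–e interval produce the single-crossover classes S p e and s P E (340 + 266 = 606) plus the double crossovers (35).
RF(p–e) = (606 + 35) / 2464 = 641/2464 = 0.2601 → 26.0 m.u.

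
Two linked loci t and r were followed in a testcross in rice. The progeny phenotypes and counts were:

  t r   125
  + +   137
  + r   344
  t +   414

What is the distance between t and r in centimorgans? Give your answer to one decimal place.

The two most frequent classes, + r (344) and t + (414), are the parental types, so the F1 was + r / t +.
The recombinant classes are + + and t r: 137 + 125 = 262.
Recombination frequency = 262/1020 = 0.2569 ≈ 25.7%, i.e. 25.7 centimorgans.

25.7 centimorgans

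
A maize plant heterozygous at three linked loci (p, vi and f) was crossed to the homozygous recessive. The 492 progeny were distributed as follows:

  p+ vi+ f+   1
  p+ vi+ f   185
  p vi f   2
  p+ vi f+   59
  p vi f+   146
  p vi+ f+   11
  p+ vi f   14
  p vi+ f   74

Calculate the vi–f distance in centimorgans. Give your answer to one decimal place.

The two most frequent reciprocal classes, p+ vi+ f and p vi f+, are the parental types, so the F1 was p+ vi+ f / p vi f+.
The two rarest classes, p+ vi+ f+ and p vi f, are the double crossovers. Comparing them with the parentals, only the f allele has switched, so f is the middle locus and the order is p – f – vi.
Crossovers in the f–vi interval produce the single-crossover classes p+ vi f and p vi+ f+ (14 + 11 = 25) plus the double crossovers (3).
RF(f–vi) = (25 + 3) / 492 = 28/492 = 0.0569 → 5.7 centimorgans.

5.7 centimorgans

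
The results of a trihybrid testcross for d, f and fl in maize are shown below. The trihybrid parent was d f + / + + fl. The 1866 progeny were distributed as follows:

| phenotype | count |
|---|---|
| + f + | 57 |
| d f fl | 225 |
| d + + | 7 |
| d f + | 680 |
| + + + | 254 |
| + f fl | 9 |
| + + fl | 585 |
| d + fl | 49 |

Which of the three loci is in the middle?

f

The two rarest classes, d + + and + f fl, are the double crossovers. Comparing them with the parentals, only the f allele has switched, so f is the middle locus and the order is fl – f – d.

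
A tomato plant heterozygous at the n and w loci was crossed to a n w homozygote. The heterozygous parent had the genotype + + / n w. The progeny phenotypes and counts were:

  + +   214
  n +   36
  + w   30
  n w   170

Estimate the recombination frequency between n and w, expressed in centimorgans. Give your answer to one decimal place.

14.7 centimorgans

The recombinant classes are + w and n +: 30 + 36 = 66.
Recombination frequency = 66/450 = 0.1467 ≈ 14.7%, i.e. 14.7 centimorgans.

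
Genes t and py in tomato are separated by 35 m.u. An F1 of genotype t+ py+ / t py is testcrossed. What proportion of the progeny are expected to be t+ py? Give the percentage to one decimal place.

A map distance of 35 m.u. corresponds to a recombination frequency of 0.350.
The F1 is t+ py+ / t py, so t+ py is a recombinant gamete class with expected frequency r/2 = 0.350/2 = 0.1750.
That is 0.1750 = 17.5% of the progeny.

17.5%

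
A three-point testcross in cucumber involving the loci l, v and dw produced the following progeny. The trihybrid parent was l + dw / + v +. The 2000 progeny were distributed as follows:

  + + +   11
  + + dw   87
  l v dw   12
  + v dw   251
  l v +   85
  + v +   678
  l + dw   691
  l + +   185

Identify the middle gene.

The two rarest classes, l v dw and + + +, are the double crossovers. Comparing them with the parentals, only the v allele has switched, so v is the middle locus and the order is dw – v – l.

v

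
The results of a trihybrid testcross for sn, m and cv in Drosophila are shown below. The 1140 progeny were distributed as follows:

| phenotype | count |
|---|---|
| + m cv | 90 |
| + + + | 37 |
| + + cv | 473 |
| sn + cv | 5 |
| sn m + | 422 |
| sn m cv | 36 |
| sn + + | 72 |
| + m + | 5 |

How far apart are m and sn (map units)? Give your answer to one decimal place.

The two most frequent reciprocal classes, + + cv and sn m +, are the parental types, so the F1 was + + cv / sn m +.
The two rarest classes, sn + cv and + m +, are the double crossovers. Comparing them with the parentals, only the sn allele has switched, so sn is the middle locus and the order is m – sn – cv.
Crossovers in the m–sn interval produce the single-crossover classes + m cv and sn + + (90 + 72 = 162) plus the double crossovers (10).
RF(m–sn) = (162 + 10) / 1140 = 172/1140 = 0.1509 → 15.1 map units.

15.1 map units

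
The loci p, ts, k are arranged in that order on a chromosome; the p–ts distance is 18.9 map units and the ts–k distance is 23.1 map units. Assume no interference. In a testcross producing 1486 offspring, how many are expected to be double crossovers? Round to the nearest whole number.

65

Map distances give recombination frequencies of 0.189 and 0.231 for the two intervals.
With no interference, expected double-crossover frequency = 0.189 × 0.231 = 0.04366.
Expected number = 0.04366 × 1486 = 64.88 ≈ 65.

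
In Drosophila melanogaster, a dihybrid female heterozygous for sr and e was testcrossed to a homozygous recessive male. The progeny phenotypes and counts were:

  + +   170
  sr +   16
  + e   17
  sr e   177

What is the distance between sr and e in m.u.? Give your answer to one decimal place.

The two most frequent classes, + + (170) and sr e (177), are the parental types, so the F1 was + + / sr e.
The recombinant classes are + e and sr +: 17 + 16 = 33.
Recombination frequency = 33/380 = 0.0868 ≈ 8.7%, i.e. 8.7 m.u.

8.7 m.u.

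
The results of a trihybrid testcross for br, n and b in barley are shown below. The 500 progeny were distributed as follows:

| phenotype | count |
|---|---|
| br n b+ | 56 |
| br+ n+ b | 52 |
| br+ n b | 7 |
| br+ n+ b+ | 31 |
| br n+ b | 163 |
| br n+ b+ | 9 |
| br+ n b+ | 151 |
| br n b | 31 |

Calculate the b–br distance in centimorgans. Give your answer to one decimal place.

The two most frequent reciprocal classes, br+ n b+ and br n+ b, are the parental types, so the F1 was br+ n b+ / br n+ b.
The two rarest classes, br+ n b and br n+ b+, are the double crossovers. Comparing them with the parentals, only the b allele has switched, so b is the middle locus and the order is n – b – br.
Crossovers in the b–br interval produce the single-crossover classes br n b+ and br+ n+ b (56 + 52 = 108) plus the double crossovers (16).
RF(b–br) = (108 + 16) / 500 = 124/500 = 0.2480 → 24.8 centimorgans.

24.8 centimorgans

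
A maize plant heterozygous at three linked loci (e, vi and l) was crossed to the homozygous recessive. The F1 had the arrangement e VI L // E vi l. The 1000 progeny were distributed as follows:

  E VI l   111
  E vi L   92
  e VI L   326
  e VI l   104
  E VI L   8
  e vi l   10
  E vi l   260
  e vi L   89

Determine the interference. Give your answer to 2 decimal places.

The two rarest classes, E VI L and e vi l, are the double crossovers. Comparing them with the parentals, only the e allele has switched, so e is the middle locus and the order is l – e – vi.
l–e: (196 + 18)/1000 = 0.2140; e–vi: (200 + 18)/1000 = 0.2180.
Expected DCO frequency = 0.2140 × 0.2180 ≈ 0.04665; observed = 18/1000 ≈ 0.01800.
Coefficient of coincidence = 0.01800/0.04665 ≈ 0.39; interference = 1 − 0.39 = 0.61.

0.61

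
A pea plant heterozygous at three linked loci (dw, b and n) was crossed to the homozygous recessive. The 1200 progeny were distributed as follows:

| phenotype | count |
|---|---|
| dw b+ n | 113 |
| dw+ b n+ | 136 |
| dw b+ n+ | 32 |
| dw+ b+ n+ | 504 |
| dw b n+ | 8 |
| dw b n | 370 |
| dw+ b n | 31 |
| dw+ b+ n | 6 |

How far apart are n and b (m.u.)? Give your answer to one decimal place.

21.9 m.u.

The two most frequent reciprocal classes, dw+ b+ n+ and dw b n, are the parental types, so the F1 was dw+ b+ n+ / dw b n.
The two rarest classes, dw+ b+ n and dw b n+, are the double crossovers. Comparing them with the parentals, only the n allele has switched, so n is the middle locus and the order is b – n – dw.
Crossovers in the b–n interval produce the single-crossover classes dw+ b n+ and dw b+ n (136 + 113 = 249) plus the double crossovers (14).
RF(b–n) = (249 + 14) / 1200 = 263/1200 = 0.2192 → 21.9 m.u.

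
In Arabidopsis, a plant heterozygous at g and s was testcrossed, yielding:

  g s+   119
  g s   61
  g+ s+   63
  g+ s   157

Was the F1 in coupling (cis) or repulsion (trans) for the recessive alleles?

The two most frequent classes are g+ s (157) and g s+ (119); these are the parental (non-recombinant) types.
So the F1 carried g+ s on one chromosome and g s+ on the other — the recessive alleles are on opposite chromosomes (trans / repulsion).

trans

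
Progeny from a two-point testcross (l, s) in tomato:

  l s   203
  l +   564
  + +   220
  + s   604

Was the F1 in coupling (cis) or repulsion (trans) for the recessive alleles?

trans

The two most frequent classes are + s (604) and l + (564); these are the parental (non-recombinant) types.
So the F1 carried + s on one chromosome and l + on the other — the recessive alleles are on opposite chromosomes (trans / repulsion).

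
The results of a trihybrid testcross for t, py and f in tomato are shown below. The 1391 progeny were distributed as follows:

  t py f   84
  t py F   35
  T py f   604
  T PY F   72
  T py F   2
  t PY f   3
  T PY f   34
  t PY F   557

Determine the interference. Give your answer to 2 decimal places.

0.42

The two most frequent reciprocal classes, t PY F and T py f, are the parental types, so the F1 was t PY F / T py f.
The two rarest classes, t PY f and T py F, are the double crossovers. Comparing them with the parentals, only the f allele has switched, so f is the middle locus and the order is t – f – py.
t–f: (156 + 5)/1391 = 0.1157; f–py: (69 + 5)/1391 = 0.0532.
Expected DCO frequency = 0.1157 × 0.0532 ≈ 0.00616; observed = 5/1391 ≈ 0.00359.
Coefficient of coincidence = 0.00359/0.00616 ≈ 0.58; interference = 1 − 0.58 = 0.42.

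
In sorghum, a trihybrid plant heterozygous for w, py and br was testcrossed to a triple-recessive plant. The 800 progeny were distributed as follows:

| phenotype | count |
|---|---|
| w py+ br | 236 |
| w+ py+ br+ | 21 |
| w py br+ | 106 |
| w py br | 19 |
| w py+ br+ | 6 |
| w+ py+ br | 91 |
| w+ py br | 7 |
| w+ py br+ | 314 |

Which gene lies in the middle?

The two most frequent reciprocal classes, w+ py br+ and w py+ br, are the parental types, so the F1 was w+ py br+ / w py+ br.
The two rarest classes, w+ py br and w py+ br+, are the double crossovers. Comparing them with the parentals, only the br allele has switched, so br is the middle locus and the order is w – br – py.

br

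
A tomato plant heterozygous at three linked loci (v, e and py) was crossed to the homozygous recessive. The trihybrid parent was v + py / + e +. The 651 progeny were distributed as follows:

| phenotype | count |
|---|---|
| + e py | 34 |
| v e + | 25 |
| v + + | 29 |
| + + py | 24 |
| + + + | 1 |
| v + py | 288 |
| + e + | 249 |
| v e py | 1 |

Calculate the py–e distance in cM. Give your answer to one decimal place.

10.0 cM

The two rarest classes, v e py and + + +, are the double crossovers. Comparing them with the parentals, only the e allele has switched, so e is the middle locus and the order is v – e – py.
Crossovers in the e–py interval produce the single-crossover classes v + + and + e py (29 + 34 = 63) plus the double crossovers (2).
RF(e–py) = (63 + 2) / 651 = 65/651 = 0.0998 → 10.0 cM.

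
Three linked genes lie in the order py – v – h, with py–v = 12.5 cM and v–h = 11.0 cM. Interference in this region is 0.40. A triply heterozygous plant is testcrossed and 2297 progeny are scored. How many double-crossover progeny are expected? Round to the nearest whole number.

19

Map distances give recombination frequencies of 0.125 and 0.110 for the two intervals.
With interference 0.40 (so coincidence = 0.60), expected double-crossover frequency = 0.125 × 0.110 × 0.60 = 0.00825.
Expected number = 0.00825 × 2297 = 18.95 ≈ 19.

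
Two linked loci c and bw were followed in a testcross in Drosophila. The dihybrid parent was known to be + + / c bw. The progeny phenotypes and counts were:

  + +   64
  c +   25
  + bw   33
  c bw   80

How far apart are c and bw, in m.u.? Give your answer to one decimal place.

The recombinant classes are + bw and c +: 33 + 25 = 58.
Recombination frequency = 58/202 = 0.2871 ≈ 28.7%, i.e. 28.7 m.u.

28.7 m.u.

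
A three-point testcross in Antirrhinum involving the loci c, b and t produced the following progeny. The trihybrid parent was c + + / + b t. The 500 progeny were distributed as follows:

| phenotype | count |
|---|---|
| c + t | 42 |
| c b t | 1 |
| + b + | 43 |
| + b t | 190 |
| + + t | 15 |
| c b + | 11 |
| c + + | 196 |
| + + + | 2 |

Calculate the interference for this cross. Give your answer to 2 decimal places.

The two rarest classes, + + + and c b t, are the double crossovers. Comparing them with the parentals, only the c allele has switched, so c is the middle locus and the order is b – c – t.
b–c: (26 + 3)/500 = 0.0580; c–t: (85 + 3)/500 = 0.1760.
Expected DCO frequency = 0.0580 × 0.1760 ≈ 0.01021; observed = 3/500 ≈ 0.00600.
Coefficient of coincidence = 0.00600/0.01021 ≈ 0.59; interference = 1 − 0.59 = 0.41.

0.41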